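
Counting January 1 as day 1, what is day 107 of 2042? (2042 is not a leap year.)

2042-04-17

January has 31 days (107 − 31 = 76 remain).
February has 28 days (76 − 28 = 48 remain).
March has 31 days (48 − 31 = 17 remain).
17 into April → April 17.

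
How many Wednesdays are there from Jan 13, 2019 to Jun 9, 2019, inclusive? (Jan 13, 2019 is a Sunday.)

21

Jan 13, 2019 is a Sunday; the first Wednesday on or after it is Jan 16, 2019 (3 days later).
From Jan 16, 2019 to Jun 9, 2019: 15 + 28 + 31 + 30 + 31 + 9 = 144 days (rest of Jan, Feb, Mar, Apr, May, Jun).
144 ÷ 7 = 20 full weeks with remainder 4, so 20 more Wednesdays after the first → 21.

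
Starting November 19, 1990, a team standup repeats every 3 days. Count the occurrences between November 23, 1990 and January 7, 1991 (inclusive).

Occurrences land 3·i days after November 19, 1990 for i = 0, 1, 2, …
November 23, 1990 is 4 days after the start; 4 ÷ 3 = 1 remainder 1; since the remainder is 1, round up to i = 2. First occurrence in the window: #3 on November 25, 1990 (2×3 = 6 days in).
January 7, 1991 is 49 days after the start; 49 ÷ 3 = 16 remainder 1. Last occurrence in the window: #17 on January 6, 1991.
Occurrences #3 through #17: 15 in total.

15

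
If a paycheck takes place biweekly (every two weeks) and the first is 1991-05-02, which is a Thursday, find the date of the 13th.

The 13th occurrence is 12 intervals after the first: 12 × 14 = 168 days after 1991-05-02.
May has 31 days — 29 days to the end of May leaves 139.
June has 30 days (109 left).
July has 31 days (78 left).
August has 31 days (47 left).
September has 30 days (17 left).
17 days into October → 1991-10-17.

1991-10-17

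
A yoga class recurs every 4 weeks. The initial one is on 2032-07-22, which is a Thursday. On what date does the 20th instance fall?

The 20th occurrence is 19 intervals after the first: 19 × 28 = 532 days after 2032-07-22.
July has 31 days — 9 days to the end of July leaves 523.
From end of July to end of 2032 is 153 days (370 left).
2033 has 365 days (5 left).
5 days into January → 2034-01-05.

2034-01-05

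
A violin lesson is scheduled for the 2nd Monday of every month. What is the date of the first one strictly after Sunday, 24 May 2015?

May 2015 starts on a Friday; its first Monday is the 4th, so the 2nd Monday is the 11th — 11 May 2015.
That is not after 24 May 2015, so look at June 2015.
June 2015 starts on a Monday; its first Monday is the 1st, so the 2nd Monday is the 8th — 8 June 2015.

8 June 2015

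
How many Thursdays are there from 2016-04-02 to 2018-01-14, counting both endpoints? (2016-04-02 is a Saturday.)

2016-04-02 is a Saturday; the first Thursday on or after it is 2016-04-07 (5 days later).
From 2016-04-07 to 2018-01-14: 268 + 365 + 14 = 647 days (rest of 2016, 2017, to 2018-01-14 in 2018).
647 ÷ 7 = 92 full weeks with remainder 3, so 92 more Thursdays after the first → 93.

93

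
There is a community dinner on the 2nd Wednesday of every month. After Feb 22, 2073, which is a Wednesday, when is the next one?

Feb 2073 starts on a Wednesday; its first Wednesday is the 1st, so the 2nd Wednesday is the 8th — Feb 8, 2073.
That is not after Feb 22, 2073, so look at Mar 2073.
Mar 2073 starts on a Wednesday; its first Wednesday is the 1st, so the 2nd Wednesday is the 8th — Mar 8, 2073.

Mar 8, 2073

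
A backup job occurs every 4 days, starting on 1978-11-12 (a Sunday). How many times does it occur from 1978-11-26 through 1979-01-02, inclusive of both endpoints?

Occurrences land 4·i days after 1978-11-12 for i = 0, 1, 2, …
1978-11-26 is 14 days after the start; 14 ÷ 4 = 3 remainder 2; since the remainder is 2, round up to i = 4. First occurrence in the window: #5 on 1978-11-28 (4×4 = 16 days in).
1979-01-02 is 51 days after the start; 51 ÷ 4 = 12 remainder 3. Last occurrence in the window: #13 on 1978-12-30.
Occurrences #5 through #13: 9 in total.

9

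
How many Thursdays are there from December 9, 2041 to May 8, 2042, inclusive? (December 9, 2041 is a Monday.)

22

December 9, 2041 is a Monday; the first Thursday on or after it is December 12, 2041 (3 days later).
From December 12, 2041 to May 8, 2042: 19 + 31 + 28 + 31 + 30 + 8 = 147 days (rest of December, January, February, March, April, May).
147 ÷ 7 = 21 full weeks with remainder 0, so 21 more Thursdays after the first → 22.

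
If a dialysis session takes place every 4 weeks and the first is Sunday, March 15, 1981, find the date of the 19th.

The 19th occurrence is 18 intervals after the first: 18 × 28 = 504 days after March 15, 1981.
March has 31 days — 16 days to the end of March leaves 488.
From end of March to end of 1981 is 275 days (213 left).
January has 31 days (182 left).
February has 28 days (154 left).
March has 31 days (123 left).
April has 30 days (93 left).
May has 31 days (62 left).
June has 30 days (32 left).
July has 31 days (1 left).
1 day into August → August 1, 1982.

August 1, 1982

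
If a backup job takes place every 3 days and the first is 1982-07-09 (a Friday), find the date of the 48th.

1982-11-27

The 48th occurrence is 47 intervals after the first: 47 × 3 = 141 days after 1982-07-09.
July has 31 days — 22 days to the end of July leaves 119.
August has 31 days (88 left).
September has 30 days (58 left).
October has 31 days (27 left).
27 days into November → 1982-11-27.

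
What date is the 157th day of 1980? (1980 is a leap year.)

1980-06-05

January has 31 days (157 − 31 = 126 remain).
February has 29 days (126 − 29 = 97 remain).
March has 31 days (97 − 31 = 66 remain).
April has 30 days (66 − 30 = 36 remain).
May has 31 days (36 − 31 = 5 remain).
5 into June → June 5.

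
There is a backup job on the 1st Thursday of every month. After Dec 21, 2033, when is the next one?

Dec 2033 starts on a Thursday, so its 1st Thursday is Dec 1, 2033.
That is not after Dec 21, 2033, so look at Jan 2034.
Jan 2034 starts on a Sunday, so its 1st Thursday is Jan 5, 2034 (4 days in).

Jan 5, 2034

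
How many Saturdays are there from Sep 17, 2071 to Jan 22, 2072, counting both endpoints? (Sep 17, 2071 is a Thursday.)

18

Sep 17, 2071 is a Thursday; the first Saturday on or after it is Sep 19, 2071 (2 days later).
From Sep 19, 2071 to Jan 22, 2072: 11 + 31 + 30 + 31 + 22 = 125 days (rest of Sep, Oct, Nov, Dec, Jan).
125 ÷ 7 = 17 full weeks with remainder 6, so 17 more Saturdays after the first → 18.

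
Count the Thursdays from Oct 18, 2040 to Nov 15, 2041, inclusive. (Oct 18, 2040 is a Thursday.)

57

Oct 18, 2040 is a Thursday; the first Thursday on or after it is Oct 18, 2040.
From Oct 18, 2040 to Nov 15, 2041: 74 + 319 = 393 days (rest of 2040, to Nov 15, 2041 in 2041).
393 ÷ 7 = 56 full weeks with remainder 1, so 56 more Thursdays after the first → 57.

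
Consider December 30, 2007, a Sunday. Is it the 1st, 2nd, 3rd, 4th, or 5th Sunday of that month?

Day 30 falls in week ⌈30/7⌉ of the month.
Days 1–7 hold the 1st Sunday, 8–14 the 2nd, 15–21 the 3rd, 22–28 the 4th, 29–31 the 5th.
30 is in the range for the 5th.

5th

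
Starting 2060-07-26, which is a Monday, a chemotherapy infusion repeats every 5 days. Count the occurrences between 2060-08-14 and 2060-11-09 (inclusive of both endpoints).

Occurrences land 5·i days after 2060-07-26 for i = 0, 1, 2, …
2060-08-14 is 19 days after the start; 19 ÷ 5 = 3 remainder 4; since the remainder is 4, round up to i = 4. First occurrence in the window: #5 on 2060-08-15 (4×5 = 20 days in).
2060-11-09 is 106 days after the start; 106 ÷ 5 = 21 remainder 1. Last occurrence in the window: #22 on 2060-11-08.
Occurrences #5 through #22: 18 in total.

18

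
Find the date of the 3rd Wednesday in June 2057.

June 20, 2057

June 2057 begins on a Friday, so the first Wednesday is June 6 (5 days later).
The 3rd Wednesday is 2 weeks later: 6 + 14 = 20.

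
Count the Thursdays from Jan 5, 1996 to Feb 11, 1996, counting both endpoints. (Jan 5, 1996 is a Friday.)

Jan 5, 1996 is a Friday; the first Thursday on or after it is Jan 11, 1996 (6 days later).
From Jan 11, 1996 to Feb 11, 1996: 20 + 11 = 31 days (rest of Jan, Feb).
31 ÷ 7 = 4 full weeks with remainder 3, so 4 more Thursdays after the first → 5.

5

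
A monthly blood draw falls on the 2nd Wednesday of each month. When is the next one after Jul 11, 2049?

Jul 2049 starts on a Thursday; its first Wednesday is the 7th, so the 2nd Wednesday is the 14th — Jul 14, 2049.
Jul 14, 2049 is after Jul 11, 2049, so that is the next one.

Jul 14, 2049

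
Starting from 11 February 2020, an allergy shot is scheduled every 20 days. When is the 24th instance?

The 24th occurrence is 23 intervals after the first: 23 × 20 = 460 days after 11 February 2020.
February has 29 days — 18 days to the end of February leaves 442.
From end of February to end of 2020 is 306 days (136 left).
January has 31 days (105 left).
February has 28 days (77 left).
March has 31 days (46 left).
April has 30 days (16 left).
16 days into May → 16 May 2021.

16 May 2021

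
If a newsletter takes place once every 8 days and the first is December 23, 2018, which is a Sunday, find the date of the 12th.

March 21, 2019

The 12th occurrence is 11 intervals after the first: 11 × 8 = 88 days after December 23, 2018.
December has 31 days — 8 days to the end of December leaves 80.
January has 31 days (49 left).
February has 28 days (21 left).
21 days into March → March 21, 2019.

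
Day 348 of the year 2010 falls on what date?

January has 31 days (348 − 31 = 317 remain).
February has 28 days (317 − 28 = 289 remain).
March has 31 days (289 − 31 = 258 remain).
April has 30 days (258 − 30 = 228 remain).
May has 31 days (228 − 31 = 197 remain).
June has 30 days (197 − 30 = 167 remain).
July has 31 days (167 − 31 = 136 remain).
August has 31 days (136 − 31 = 105 remain).
September has 30 days (105 − 30 = 75 remain).
October has 31 days (75 − 31 = 44 remain).
November has 30 days (44 − 30 = 14 remain).
14 into December → December 14.

14 December 2010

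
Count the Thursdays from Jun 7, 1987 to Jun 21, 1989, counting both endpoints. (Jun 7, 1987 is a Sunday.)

Jun 7, 1987 is a Sunday; the first Thursday on or after it is Jun 11, 1987 (4 days later).
From Jun 11, 1987 to Jun 21, 1989: 203 + 366 + 172 = 741 days (rest of 1987, 1988, to Jun 21, 1989 in 1989).
741 ÷ 7 = 105 full weeks with remainder 6, so 105 more Thursdays after the first → 106.

106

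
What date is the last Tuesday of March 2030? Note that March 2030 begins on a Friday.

2030-03-26

March 2030 begins on a Friday, so the first Tuesday is March 5 (4 days later).
March 2030 has 31 days. Adding weeks: 5, 12, 19, 26 — the last one ≤ 31 is the 26th.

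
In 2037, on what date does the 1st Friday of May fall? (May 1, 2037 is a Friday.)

May 2037 begins on a Friday, so the first Friday is May 1.

May 1, 2037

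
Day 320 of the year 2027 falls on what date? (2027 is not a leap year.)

Nov 16, 2027

Jan has 31 days (320 − 31 = 289 remain).
Feb has 28 days (289 − 28 = 261 remain).
Mar has 31 days (261 − 31 = 230 remain).
Apr has 30 days (230 − 30 = 200 remain).
May has 31 days (200 − 31 = 169 remain).
Jun has 30 days (169 − 30 = 139 remain).
Jul has 31 days (139 − 31 = 108 remain).
Aug has 31 days (108 − 31 = 77 remain).
Sep has 30 days (77 − 30 = 47 remain).
Oct has 31 days (47 − 31 = 16 remain).
16 into Nov → Nov 16.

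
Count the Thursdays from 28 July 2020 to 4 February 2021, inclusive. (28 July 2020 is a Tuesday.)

28

28 July 2020 is a Tuesday; the first Thursday on or after it is 30 July 2020 (2 days later).
From 30 July 2020 to 4 February 2021: 1 + 31 + 30 + 31 + 30 + 31 + 31 + 4 = 189 days (rest of July, August, September, October, November, December, January, February).
189 ÷ 7 = 27 full weeks with remainder 0, so 27 more Thursdays after the first → 28.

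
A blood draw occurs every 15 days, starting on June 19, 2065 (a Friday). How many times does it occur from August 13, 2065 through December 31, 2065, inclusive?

10

Occurrences land 15·i days after June 19, 2065 for i = 0, 1, 2, …
August 13, 2065 is 55 days after the start; 55 ÷ 15 = 3 remainder 10; since the remainder is 10, round up to i = 4. First occurrence in the window: #5 on August 18, 2065 (4×15 = 60 days in).
December 31, 2065 is 195 days after the start; 195 ÷ 15 = 13 remainder 0. Last occurrence in the window: #14 on December 31, 2065.
Occurrences #5 through #14: 10 in total.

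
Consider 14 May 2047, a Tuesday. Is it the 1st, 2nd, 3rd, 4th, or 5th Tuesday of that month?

2nd

Day 14 falls in week ⌈14/7⌉ of the month.
Days 1–7 hold the 1st Tuesday, 8–14 the 2nd, 15–21 the 3rd, 22–28 the 4th, 29–31 the 5th.
14 is in the range for the 2nd.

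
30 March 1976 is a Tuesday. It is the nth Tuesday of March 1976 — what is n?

Day 30 falls in week ⌈30/7⌉ of the month.
Days 1–7 hold the 1st Tuesday, 8–14 the 2nd, 15–21 the 3rd, 22–28 the 4th, 29–31 the 5th.
30 is in the range for the 5th.

5th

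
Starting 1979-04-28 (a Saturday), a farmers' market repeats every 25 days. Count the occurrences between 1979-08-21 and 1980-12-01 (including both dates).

19

Occurrences land 25·i days after 1979-04-28 for i = 0, 1, 2, …
1979-08-21 is 115 days after the start; 115 ÷ 25 = 4 remainder 15; since the remainder is 15, round up to i = 5. First occurrence in the window: #6 on 1979-08-31 (5×25 = 125 days in).
1980-12-01 is 583 days after the start; 583 ÷ 25 = 23 remainder 8. Last occurrence in the window: #24 on 1980-11-23.
Occurrences #6 through #24: 19 in total.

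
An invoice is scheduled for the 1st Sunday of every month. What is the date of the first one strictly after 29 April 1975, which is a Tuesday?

April 1975 starts on a Tuesday, so its 1st Sunday is 6 April 1975 (5 days in).
That is not after 29 April 1975, so look at May 1975.
May 1975 starts on a Thursday, so its 1st Sunday is 4 May 1975 (3 days in).

4 May 1975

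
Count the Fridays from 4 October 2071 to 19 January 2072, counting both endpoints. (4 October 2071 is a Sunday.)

15

4 October 2071 is a Sunday; the first Friday on or after it is 9 October 2071 (5 days later).
From 9 October 2071 to 19 January 2072: 22 + 30 + 31 + 19 = 102 days (rest of October, November, December, January).
102 ÷ 7 = 14 full weeks with remainder 4, so 14 more Fridays after the first → 15.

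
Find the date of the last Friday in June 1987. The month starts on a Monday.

June 1987 begins on a Monday, so the first Friday is June 5 (4 days later).
June 1987 has 30 days. Adding weeks: 5, 12, 19, 26 — the last one ≤ 30 is the 26th.

1987-06-26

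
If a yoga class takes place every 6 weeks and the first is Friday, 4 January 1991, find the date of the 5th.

The 5th occurrence is 4 intervals after the first: 4 × 42 = 168 days after 4 January 1991.
January has 31 days — 27 days to the end of January leaves 141.
February has 28 days (113 left).
March has 31 days (82 left).
April has 30 days (52 left).
May has 31 days (21 left).
21 days into June → 21 June 1991.

21 June 1991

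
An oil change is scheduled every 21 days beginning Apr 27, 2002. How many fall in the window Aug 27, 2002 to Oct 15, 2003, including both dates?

Occurrences land 21·i days after Apr 27, 2002 for i = 0, 1, 2, …
Aug 27, 2002 is 122 days after the start; 122 ÷ 21 = 5 remainder 17; since the remainder is 17, round up to i = 6. First occurrence in the window: #7 on Aug 31, 2002 (6×21 = 126 days in).
Oct 15, 2003 is 536 days after the start; 536 ÷ 21 = 25 remainder 11. Last occurrence in the window: #26 on Oct 4, 2003.
Occurrences #7 through #26: 20 in total.

20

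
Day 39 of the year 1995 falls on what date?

January has 31 days (39 − 31 = 8 remain).
8 into February → February 8.

8 February 1995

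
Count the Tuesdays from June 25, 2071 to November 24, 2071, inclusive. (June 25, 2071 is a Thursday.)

22

June 25, 2071 is a Thursday; the first Tuesday on or after it is June 30, 2071 (5 days later).
From June 30, 2071 to November 24, 2071: 0 + 31 + 31 + 30 + 31 + 24 = 147 days (rest of June, July, August, September, October, November).
147 ÷ 7 = 21 full weeks with remainder 0, so 21 more Tuesdays after the first → 22.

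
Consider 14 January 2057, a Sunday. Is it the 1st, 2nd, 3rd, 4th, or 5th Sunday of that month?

Day 14 falls in week ⌈14/7⌉ of the month.
Days 1–7 hold the 1st Sunday, 8–14 the 2nd, 15–21 the 3rd, 22–28 the 4th, 29–31 the 5th.
14 is in the range for the 2nd.

2nd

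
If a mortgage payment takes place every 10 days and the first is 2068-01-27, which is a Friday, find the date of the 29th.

2068-11-02

The 29th occurrence is 28 intervals after the first: 28 × 10 = 280 days after 2068-01-27.
January has 31 days — 4 days to the end of January leaves 276.
February has 29 days (247 left).
March has 31 days (216 left).
April has 30 days (186 left).
May has 31 days (155 left).
June has 30 days (125 left).
July has 31 days (94 left).
August has 31 days (63 left).
September has 30 days (33 left).
October has 31 days (2 left).
2 days into November → 2068-11-02.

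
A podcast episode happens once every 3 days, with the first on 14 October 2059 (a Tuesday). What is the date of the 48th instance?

The 48th occurrence is 47 intervals after the first: 47 × 3 = 141 days after 14 October 2059.
October has 31 days — 17 days to the end of October leaves 124.
November has 30 days (94 left).
December has 31 days (63 left).
January has 31 days (32 left).
February has 29 days (3 left).
3 days into March → 3 March 2060.

3 March 2060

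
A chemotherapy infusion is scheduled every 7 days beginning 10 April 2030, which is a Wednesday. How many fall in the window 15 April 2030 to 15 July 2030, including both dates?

Occurrences land 7·i days after 10 April 2030 for i = 0, 1, 2, …
15 April 2030 is 5 days after the start; 5 ÷ 7 = 0 remainder 5; since the remainder is 5, round up to i = 1. First occurrence in the window: #2 on 17 April 2030 (1×7 = 7 days in).
15 July 2030 is 96 days after the start; 96 ÷ 7 = 13 remainder 5. Last occurrence in the window: #14 on 10 July 2030.
Occurrences #2 through #14: 13 in total.

13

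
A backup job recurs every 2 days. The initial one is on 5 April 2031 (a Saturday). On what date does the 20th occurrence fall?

13 May 2031

The 20th occurrence is 19 intervals after the first: 19 × 2 = 38 days after 5 April 2031.
April has 30 days — 25 days to the end of April leaves 13.
13 days into May → 13 May 2031.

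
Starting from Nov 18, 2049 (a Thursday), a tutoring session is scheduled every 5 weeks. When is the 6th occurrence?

The 6th occurrence is 5 intervals after the first: 5 × 35 = 175 days after Nov 18, 2049.
Nov has 30 days — 12 days to the end of Nov leaves 163.
Dec has 31 days (132 left).
Jan has 31 days (101 left).
Feb has 28 days (73 left).
Mar has 31 days (42 left).
Apr has 30 days (12 left).
12 days into May → May 12, 2050.

May 12, 2050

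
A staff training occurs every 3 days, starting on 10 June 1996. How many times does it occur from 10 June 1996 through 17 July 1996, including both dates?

13

Occurrences land 3·i days after 10 June 1996 for i = 0, 1, 2, …
The window opens on the start date, so the first occurrence inside is #1 on 10 June 1996.
17 July 1996 is 37 days after the start; 37 ÷ 3 = 12 remainder 1. Last occurrence in the window: #13 on 16 July 1996.
Occurrences #1 through #13: 13 in total.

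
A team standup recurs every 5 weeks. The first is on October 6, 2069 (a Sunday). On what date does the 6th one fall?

The 6th occurrence is 5 intervals after the first: 5 × 35 = 175 days after October 6, 2069.
October has 31 days — 25 days to the end of October leaves 150.
November has 30 days (120 left).
December has 31 days (89 left).
January has 31 days (58 left).
February has 28 days (30 left).
30 days into March → March 30, 2070.

March 30, 2070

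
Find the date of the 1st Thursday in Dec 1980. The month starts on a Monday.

Dec 1980 begins on a Monday, so the first Thursday is Dec 4 (3 days later).

Dec 4, 1980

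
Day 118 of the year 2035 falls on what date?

January has 31 days (118 − 31 = 87 remain).
February has 28 days (87 − 28 = 59 remain).
March has 31 days (59 − 31 = 28 remain).
28 into April → April 28.

28 April 2035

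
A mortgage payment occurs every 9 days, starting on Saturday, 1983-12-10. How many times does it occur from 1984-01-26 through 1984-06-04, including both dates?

Occurrences land 9·i days after 1983-12-10 for i = 0, 1, 2, …
1984-01-26 is 47 days after the start; 47 ÷ 9 = 5 remainder 2; since the remainder is 2, round up to i = 6. First occurrence in the window: #7 on 1984-02-02 (6×9 = 54 days in).
1984-06-04 is 177 days after the start; 177 ÷ 9 = 19 remainder 6. Last occurrence in the window: #20 on 1984-05-29.
Occurrences #7 through #20: 14 in total.

14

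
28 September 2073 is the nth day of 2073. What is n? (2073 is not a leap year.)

Days in months before September: 31 + 28 + 31 + 30 + 31 + 30 + 31 + 31 = 243.
Plus 28 days into September → day 271.

271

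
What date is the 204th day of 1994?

Jan has 31 days (204 − 31 = 173 remain).
Feb has 28 days (173 − 28 = 145 remain).
Mar has 31 days (145 − 31 = 114 remain).
Apr has 30 days (114 − 30 = 84 remain).
May has 31 days (84 − 31 = 53 remain).
Jun has 30 days (53 − 30 = 23 remain).
23 into Jul → Jul 23.

Jul 23, 1994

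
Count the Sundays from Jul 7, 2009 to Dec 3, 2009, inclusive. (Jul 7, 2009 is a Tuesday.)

21

Jul 7, 2009 is a Tuesday; the first Sunday on or after it is Jul 12, 2009 (5 days later).
From Jul 12, 2009 to Dec 3, 2009: 19 + 31 + 30 + 31 + 30 + 3 = 144 days (rest of Jul, Aug, Sep, Oct, Nov, Dec).
144 ÷ 7 = 20 full weeks with remainder 4, so 20 more Sundays after the first → 21.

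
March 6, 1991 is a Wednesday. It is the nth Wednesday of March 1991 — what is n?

Day 6 falls in week ⌈6/7⌉ of the month.
Days 1–7 hold the 1st Wednesday, 8–14 the 2nd, 15–21 the 3rd, 22–28 the 4th, 29–31 the 5th.
6 is in the range for the 1st.

1st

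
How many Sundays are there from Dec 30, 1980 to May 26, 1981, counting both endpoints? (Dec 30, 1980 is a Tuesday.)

21

Dec 30, 1980 is a Tuesday; the first Sunday on or after it is Jan 4, 1981 (5 days later).
From Jan 4, 1981 to May 26, 1981: 27 + 28 + 31 + 30 + 26 = 142 days (rest of Jan, Feb, Mar, Apr, May).
142 ÷ 7 = 20 full weeks with remainder 2, so 20 more Sundays after the first → 21.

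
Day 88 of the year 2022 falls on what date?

March 29, 2022

January has 31 days (88 − 31 = 57 remain).
February has 28 days (57 − 28 = 29 remain).
29 into March → March 29.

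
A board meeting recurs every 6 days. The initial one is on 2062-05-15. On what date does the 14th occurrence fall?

The 14th occurrence is 13 intervals after the first: 13 × 6 = 78 days after 2062-05-15.
May has 31 days — 16 days to the end of May leaves 62.
June has 30 days (32 left).
July has 31 days (1 left).
1 day into August → 2062-08-01.

2062-08-01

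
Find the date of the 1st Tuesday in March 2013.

The first Tuesday of March 2013 is March 5.

2013-03-05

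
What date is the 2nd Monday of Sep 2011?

Sep 12, 2011

The first Monday of Sep 2011 is Sep 5.
The 2nd Monday is 1 weeks later: 5 + 7 = 12.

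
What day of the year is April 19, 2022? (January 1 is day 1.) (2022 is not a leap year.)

109

Days in months before April: 31 + 28 + 31 = 90.
Plus 19 days into April → day 109.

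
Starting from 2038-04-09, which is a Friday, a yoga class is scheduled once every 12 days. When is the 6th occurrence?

The 6th occurrence is 5 intervals after the first: 5 × 12 = 60 days after 2038-04-09.
April has 30 days — 21 days to the end of April leaves 39.
May has 31 days (8 left).
8 days into June → 2038-06-08.

2038-06-08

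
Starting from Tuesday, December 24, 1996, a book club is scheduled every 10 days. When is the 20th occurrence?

The 20th occurrence is 19 intervals after the first: 19 × 10 = 190 days after December 24, 1996.
December has 31 days — 7 days to the end of December leaves 183.
January has 31 days (152 left).
February has 28 days (124 left).
March has 31 days (93 left).
April has 30 days (63 left).
May has 31 days (32 left).
June has 30 days (2 left).
2 days into July → July 2, 1997.

July 2, 1997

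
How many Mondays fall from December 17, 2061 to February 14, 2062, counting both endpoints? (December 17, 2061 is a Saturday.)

9

December 17, 2061 is a Saturday; the first Monday on or after it is December 19, 2061 (2 days later).
From December 19, 2061 to February 14, 2062: 12 + 31 + 14 = 57 days (rest of December, January, February).
57 ÷ 7 = 8 full weeks with remainder 1, so 8 more Mondays after the first → 9.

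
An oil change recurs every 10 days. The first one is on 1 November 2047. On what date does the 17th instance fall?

9 April 2048

The 17th occurrence is 16 intervals after the first: 16 × 10 = 160 days after 1 November 2047.
November has 30 days — 29 days to the end of November leaves 131.
December has 31 days (100 left).
January has 31 days (69 left).
February has 29 days (40 left).
March has 31 days (9 left).
9 days into April → 9 April 2048.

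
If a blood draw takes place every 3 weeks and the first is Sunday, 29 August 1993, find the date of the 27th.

26 February 1995

The 27th occurrence is 26 intervals after the first: 26 × 21 = 546 days after 29 August 1993.
August has 31 days — 2 days to the end of August leaves 544.
From end of August to end of 1993 is 122 days (422 left).
1994 has 365 days (57 left).
January has 31 days (26 left).
26 days into February → 26 February 1995.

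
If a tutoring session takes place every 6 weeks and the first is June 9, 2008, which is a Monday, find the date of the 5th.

The 5th occurrence is 4 intervals after the first: 4 × 42 = 168 days after June 9, 2008.
June has 30 days — 21 days to the end of June leaves 147.
July has 31 days (116 left).
August has 31 days (85 left).
September has 30 days (55 left).
October has 31 days (24 left).
24 days into November → November 24, 2008.

November 24, 2008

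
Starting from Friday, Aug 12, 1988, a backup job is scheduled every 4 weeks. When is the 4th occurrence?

The 4th occurrence is 3 intervals after the first: 3 × 28 = 84 days after Aug 12, 1988.
Aug has 31 days — 19 days to the end of Aug leaves 65.
Sep has 30 days (35 left).
Oct has 31 days (4 left).
4 days into Nov → Nov 4, 1988.

Nov 4, 1988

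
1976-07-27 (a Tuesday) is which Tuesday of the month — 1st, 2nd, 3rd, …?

4th

Day 27 falls in week ⌈27/7⌉ of the month.
Days 1–7 hold the 1st Tuesday, 8–14 the 2nd, 15–21 the 3rd, 22–28 the 4th, 29–31 the 5th.
27 is in the range for the 4th.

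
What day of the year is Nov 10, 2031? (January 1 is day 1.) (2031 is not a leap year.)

314

Days in months before Nov: 31 + 28 + 31 + 30 + 31 + 30 + 31 + 31 + 30 + 31 = 304.
Plus 10 days into Nov → day 314.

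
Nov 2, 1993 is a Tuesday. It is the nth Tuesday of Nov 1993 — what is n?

1st

Day 2 falls in week ⌈2/7⌉ of the month.
Days 1–7 hold the 1st Tuesday, 8–14 the 2nd, 15–21 the 3rd, 22–28 the 4th, 29–31 the 5th.
2 is in the range for the 1st.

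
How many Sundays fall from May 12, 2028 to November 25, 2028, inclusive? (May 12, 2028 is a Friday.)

May 12, 2028 is a Friday; the first Sunday on or after it is May 14, 2028 (2 days later).
From May 14, 2028 to November 25, 2028: 17 + 30 + 31 + 31 + 30 + 31 + 25 = 195 days (rest of May, June, July, August, September, October, November).
195 ÷ 7 = 27 full weeks with remainder 6, so 27 more Sundays after the first → 28.

28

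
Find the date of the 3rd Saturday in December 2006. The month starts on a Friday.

December 2006 begins on a Friday, so the first Saturday is December 2 (1 day later).
The 3rd Saturday is 2 weeks later: 2 + 14 = 16.

2006-12-16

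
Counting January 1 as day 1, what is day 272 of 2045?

2045-09-29

January has 31 days (272 − 31 = 241 remain).
February has 28 days (241 − 28 = 213 remain).
March has 31 days (213 − 31 = 182 remain).
April has 30 days (182 − 30 = 152 remain).
May has 31 days (152 − 31 = 121 remain).
June has 30 days (121 − 30 = 91 remain).
July has 31 days (91 − 31 = 60 remain).
August has 31 days (60 − 31 = 29 remain).
29 into September → September 29.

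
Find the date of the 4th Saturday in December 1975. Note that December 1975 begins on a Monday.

December 1975 begins on a Monday, so the first Saturday is December 6 (5 days later).
The 4th Saturday is 3 weeks later: 6 + 21 = 27.

27 December 1975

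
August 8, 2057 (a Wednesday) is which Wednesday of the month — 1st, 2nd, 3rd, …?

Day 8 falls in week ⌈8/7⌉ of the month.
Days 1–7 hold the 1st Wednesday, 8–14 the 2nd, 15–21 the 3rd, 22–28 the 4th, 29–31 the 5th.
8 is in the range for the 2nd.

2nd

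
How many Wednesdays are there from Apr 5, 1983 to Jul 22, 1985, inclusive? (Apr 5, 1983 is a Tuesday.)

Apr 5, 1983 is a Tuesday; the first Wednesday on or after it is Apr 6, 1983 (1 day later).
From Apr 6, 1983 to Jul 22, 1985: 269 + 366 + 203 = 838 days (rest of 1983, 1984, to Jul 22, 1985 in 1985).
838 ÷ 7 = 119 full weeks with remainder 5, so 119 more Wednesdays after the first → 120.

120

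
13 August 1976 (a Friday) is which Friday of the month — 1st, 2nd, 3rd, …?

2nd

Day 13 falls in week ⌈13/7⌉ of the month.
Days 1–7 hold the 1st Friday, 8–14 the 2nd, 15–21 the 3rd, 22–28 the 4th, 29–31 the 5th.
13 is in the range for the 2nd.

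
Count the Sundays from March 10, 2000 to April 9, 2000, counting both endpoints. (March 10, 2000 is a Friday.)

March 10, 2000 is a Friday; the first Sunday on or after it is March 12, 2000 (2 days later).
From March 12, 2000 to April 9, 2000: 19 + 9 = 28 days (rest of March, April).
28 ÷ 7 = 4 full weeks with remainder 0, so 4 more Sundays after the first → 5.

5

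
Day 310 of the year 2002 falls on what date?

Nov 6, 2002

Jan has 31 days (310 − 31 = 279 remain).
Feb has 28 days (279 − 28 = 251 remain).
Mar has 31 days (251 − 31 = 220 remain).
Apr has 30 days (220 − 30 = 190 remain).
May has 31 days (190 − 31 = 159 remain).
Jun has 30 days (159 − 30 = 129 remain).
Jul has 31 days (129 − 31 = 98 remain).
Aug has 31 days (98 − 31 = 67 remain).
Sep has 30 days (67 − 30 = 37 remain).
Oct has 31 days (37 − 31 = 6 remain).
6 into Nov → Nov 6.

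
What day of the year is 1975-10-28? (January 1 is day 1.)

301

Days in months before October: 31 + 28 + 31 + 30 + 31 + 30 + 31 + 31 + 30 = 273.
Plus 28 days into October → day 301.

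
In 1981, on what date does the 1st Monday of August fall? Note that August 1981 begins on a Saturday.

August 1981 begins on a Saturday, so the first Monday is August 3 (2 days later).

August 3, 1981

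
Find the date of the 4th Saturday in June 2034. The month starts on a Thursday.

June 2034 begins on a Thursday, so the first Saturday is June 3 (2 days later).
The 4th Saturday is 3 weeks later: 3 + 21 = 24.

2034-06-24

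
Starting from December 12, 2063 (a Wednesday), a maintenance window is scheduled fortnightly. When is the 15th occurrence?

The 15th occurrence is 14 intervals after the first: 14 × 14 = 196 days after December 12, 2063.
December has 31 days — 19 days to the end of December leaves 177.
January has 31 days (146 left).
February has 29 days (117 left).
March has 31 days (86 left).
April has 30 days (56 left).
May has 31 days (25 left).
25 days into June → June 25, 2064.

June 25, 2064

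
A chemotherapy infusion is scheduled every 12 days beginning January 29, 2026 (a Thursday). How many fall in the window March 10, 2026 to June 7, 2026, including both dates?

7

Occurrences land 12·i days after January 29, 2026 for i = 0, 1, 2, …
March 10, 2026 is 40 days after the start; 40 ÷ 12 = 3 remainder 4; since the remainder is 4, round up to i = 4. First occurrence in the window: #5 on March 18, 2026 (4×12 = 48 days in).
June 7, 2026 is 129 days after the start; 129 ÷ 12 = 10 remainder 9. Last occurrence in the window: #11 on May 29, 2026.
Occurrences #5 through #11: 7 in total.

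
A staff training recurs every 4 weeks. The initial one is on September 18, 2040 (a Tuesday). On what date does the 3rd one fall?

The 3rd occurrence is 2 intervals after the first: 2 × 28 = 56 days after September 18, 2040.
September has 30 days — 12 days to the end of September leaves 44.
October has 31 days (13 left).
13 days into November → November 13, 2040.

November 13, 2040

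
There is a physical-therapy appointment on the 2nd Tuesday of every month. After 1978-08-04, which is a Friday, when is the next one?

1978-08-08

August 1978 starts on a Tuesday; its first Tuesday is the 1st, so the 2nd Tuesday is the 8th — 1978-08-08.
1978-08-08 is after 1978-08-04, so that is the next one.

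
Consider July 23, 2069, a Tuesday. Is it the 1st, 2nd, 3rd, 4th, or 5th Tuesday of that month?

Day 23 falls in week ⌈23/7⌉ of the month.
Days 1–7 hold the 1st Tuesday, 8–14 the 2nd, 15–21 the 3rd, 22–28 the 4th, 29–31 the 5th.
23 is in the range for the 4th.

4th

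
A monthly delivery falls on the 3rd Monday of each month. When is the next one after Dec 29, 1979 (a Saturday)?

Jan 21, 1980

Dec 1979 starts on a Saturday; its first Monday is the 3rd, so the 3rd Monday is the 17th — Dec 17, 1979.
That is not after Dec 29, 1979, so look at Jan 1980.
Jan 1980 starts on a Tuesday; its first Monday is the 7th, so the 3rd Monday is the 21st — Jan 21, 1980.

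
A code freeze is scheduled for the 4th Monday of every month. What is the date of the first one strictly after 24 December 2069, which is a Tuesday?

December 2069 starts on a Sunday; its first Monday is the 2nd, so the 4th Monday is the 23rd — 23 December 2069.
That is not after 24 December 2069, so look at January 2070.
January 2070 starts on a Wednesday; its first Monday is the 6th, so the 4th Monday is the 27th — 27 January 2070.

27 January 2070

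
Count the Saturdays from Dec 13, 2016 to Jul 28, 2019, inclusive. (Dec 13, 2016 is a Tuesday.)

Dec 13, 2016 is a Tuesday; the first Saturday on or after it is Dec 17, 2016 (4 days later).
From Dec 17, 2016 to Jul 28, 2019: 14 + 365 + 365 + 209 = 953 days (rest of 2016, 2017, 2018, to Jul 28, 2019 in 2019).
953 ÷ 7 = 136 full weeks with remainder 1, so 136 more Saturdays after the first → 137.

137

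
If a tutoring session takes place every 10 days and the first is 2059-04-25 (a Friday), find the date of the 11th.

2059-08-03

The 11th occurrence is 10 intervals after the first: 10 × 10 = 100 days after 2059-04-25.
April has 30 days — 5 days to the end of April leaves 95.
May has 31 days (64 left).
June has 30 days (34 left).
July has 31 days (3 left).
3 days into August → 2059-08-03.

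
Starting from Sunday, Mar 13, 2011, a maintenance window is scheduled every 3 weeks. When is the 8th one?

The 8th occurrence is 7 intervals after the first: 7 × 21 = 147 days after Mar 13, 2011.
Mar has 31 days — 18 days to the end of Mar leaves 129.
Apr has 30 days (99 left).
May has 31 days (68 left).
Jun has 30 days (38 left).
Jul has 31 days (7 left).
7 days into Aug → Aug 7, 2011.

Aug 7, 2011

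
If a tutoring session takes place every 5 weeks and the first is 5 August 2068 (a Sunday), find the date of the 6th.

27 January 2069

The 6th occurrence is 5 intervals after the first: 5 × 35 = 175 days after 5 August 2068.
August has 31 days — 26 days to the end of August leaves 149.
September has 30 days (119 left).
October has 31 days (88 left).
November has 30 days (58 left).
December has 31 days (27 left).
27 days into January → 27 January 2069.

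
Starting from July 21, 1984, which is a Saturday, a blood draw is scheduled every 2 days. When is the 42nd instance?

The 42nd occurrence is 41 intervals after the first: 41 × 2 = 82 days after July 21, 1984.
July has 31 days — 10 days to the end of July leaves 72.
August has 31 days (41 left).
September has 30 days (11 left).
11 days into October → October 11, 1984.

October 11, 1984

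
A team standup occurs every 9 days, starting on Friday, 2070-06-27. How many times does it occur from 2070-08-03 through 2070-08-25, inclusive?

Occurrences land 9·i days after 2070-06-27 for i = 0, 1, 2, …
2070-08-03 is 37 days after the start; 37 ÷ 9 = 4 remainder 1; since the remainder is 1, round up to i = 5. First occurrence in the window: #6 on 2070-08-11 (5×9 = 45 days in).
2070-08-25 is 59 days after the start; 59 ÷ 9 = 6 remainder 5. Last occurrence in the window: #7 on 2070-08-20.
Occurrences #6 through #7: 2 in total.

2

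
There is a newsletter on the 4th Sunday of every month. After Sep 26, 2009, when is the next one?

Sep 2009 starts on a Tuesday; its first Sunday is the 6th, so the 4th Sunday is the 27th — Sep 27, 2009.
Sep 27, 2009 is after Sep 26, 2009, so that is the next one.

Sep 27, 2009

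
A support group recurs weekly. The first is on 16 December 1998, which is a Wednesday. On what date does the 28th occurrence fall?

The 28th occurrence is 27 intervals after the first: 27 × 7 = 189 days after 16 December 1998.
December has 31 days — 15 days to the end of December leaves 174.
January has 31 days (143 left).
February has 28 days (115 left).
March has 31 days (84 left).
April has 30 days (54 left).
May has 31 days (23 left).
23 days into June → 23 June 1999.

23 June 1999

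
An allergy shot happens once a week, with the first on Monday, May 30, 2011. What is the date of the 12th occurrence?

Aug 15, 2011

The 12th occurrence is 11 intervals after the first: 11 × 7 = 77 days after May 30, 2011.
May has 31 days — 1 day to the end of May leaves 76.
Jun has 30 days (46 left).
Jul has 31 days (15 left).
15 days into Aug → Aug 15, 2011.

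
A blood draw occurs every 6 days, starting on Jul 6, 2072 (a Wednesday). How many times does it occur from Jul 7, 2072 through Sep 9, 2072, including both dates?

Occurrences land 6·i days after Jul 6, 2072 for i = 0, 1, 2, …
Jul 7, 2072 is 1 day after the start; 1 ÷ 6 = 0 remainder 1; since the remainder is 1, round up to i = 1. First occurrence in the window: #2 on Jul 12, 2072 (1×6 = 6 days in).
Sep 9, 2072 is 65 days after the start; 65 ÷ 6 = 10 remainder 5. Last occurrence in the window: #11 on Sep 4, 2072.
Occurrences #2 through #11: 10 in total.

10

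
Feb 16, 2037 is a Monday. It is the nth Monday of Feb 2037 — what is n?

3rd

Day 16 falls in week ⌈16/7⌉ of the month.
Days 1–7 hold the 1st Monday, 8–14 the 2nd, 15–21 the 3rd, 22–28 the 4th, 29–31 the 5th.
16 is in the range for the 3rd.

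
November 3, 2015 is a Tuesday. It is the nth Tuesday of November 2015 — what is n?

1st

Day 3 falls in week ⌈3/7⌉ of the month.
Days 1–7 hold the 1st Tuesday, 8–14 the 2nd, 15–21 the 3rd, 22–28 the 4th, 29–31 the 5th.
3 is in the range for the 1st.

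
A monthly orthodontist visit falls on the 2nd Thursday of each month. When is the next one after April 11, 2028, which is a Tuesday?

April 13, 2028

April 2028 starts on a Saturday; its first Thursday is the 6th, so the 2nd Thursday is the 13th — April 13, 2028.
April 13, 2028 is after April 11, 2028, so that is the next one.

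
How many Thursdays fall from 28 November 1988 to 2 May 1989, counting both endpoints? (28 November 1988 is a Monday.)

22

28 November 1988 is a Monday; the first Thursday on or after it is 1 December 1988 (3 days later).
From 1 December 1988 to 2 May 1989: 30 + 31 + 28 + 31 + 30 + 2 = 152 days (rest of December, January, February, March, April, May).
152 ÷ 7 = 21 full weeks with remainder 5, so 21 more Thursdays after the first → 22.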